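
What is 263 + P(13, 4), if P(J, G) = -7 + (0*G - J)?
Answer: 243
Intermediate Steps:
P(J, G) = -7 - J (P(J, G) = -7 + (0 - J) = -7 - J)
263 + P(13, 4) = 263 + (-7 - 1*13) = 263 + (-7 - 13) = 263 - 20 = 243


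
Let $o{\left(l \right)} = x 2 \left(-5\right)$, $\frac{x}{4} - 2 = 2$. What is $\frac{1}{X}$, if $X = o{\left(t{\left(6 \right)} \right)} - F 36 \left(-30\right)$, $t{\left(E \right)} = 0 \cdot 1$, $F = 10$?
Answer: $\frac{1}{10640} \approx 9.3985 \cdot 10^{-5}$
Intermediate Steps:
$x = 16$ ($x = 8 + 4 \cdot 2 = 8 + 8 = 16$)
$t{\left(E \right)} = 0$
$o{\left(l \right)} = -160$ ($o{\left(l \right)} = 16 \cdot 2 \left(-5\right) = 32 \left(-5\right) = -160$)
$X = 10640$ ($X = -160 - 10 \cdot 36 \left(-30\right) = -160 - 360 \left(-30\right) = -160 - -10800 = -160 + 10800 = 10640$)
$\frac{1}{X} = \frac{1}{10640}$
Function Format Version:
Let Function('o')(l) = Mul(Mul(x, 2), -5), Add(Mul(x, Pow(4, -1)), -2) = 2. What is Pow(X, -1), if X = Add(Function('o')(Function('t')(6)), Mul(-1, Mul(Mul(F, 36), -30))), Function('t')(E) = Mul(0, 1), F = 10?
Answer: Rational(1, 10640) ≈ 9.3985e-5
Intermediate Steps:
x = 16 (x = Add(8, Mul(4, 2)) = Add(8, 8) = 16)
Function('t')(E) = 0
Function('o')(l) = -160 (Function('o')(l) = Mul(Mul(16, 2), -5) = Mul(32, -5) = -160)
X = 10640 (X = Add(-160, Mul(-1, Mul(Mul(10, 36), -30))) = Add(-160, Mul(-1, Mul(360, -30))) = Add(-160, Mul(-1, -10800)) = Add(-160, 10800) = 10640)
Pow(X, -1) = Pow(10640, -1) = Rational(1, 10640)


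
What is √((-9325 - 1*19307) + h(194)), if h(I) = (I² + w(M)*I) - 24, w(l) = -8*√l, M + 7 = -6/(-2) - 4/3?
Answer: 2*√(20205 - 4656*I*√3)/3 ≈ 96.563 - 18.559*I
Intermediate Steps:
M = -16/3 (M = -7 + (-6/(-2) - 4/3) = -7 + (-6*(-½) - 4*⅓) = -7 + (3 - 4/3) = -7 + 5/3 = -16/3 ≈ -5.3333)
h(I) = -24 + I² - 32*I*I*√3/3 (h(I) = (I² + (-32*I*√3/3)*I) - 24 = (I² - 32*I*I*√3/3) - 24 = -24 + I² - 32*I*I*√3/3)
√((-9325 - 1*19307) + h(194)) = √((-9325 - 1*19307) + (-24 + 194² - 32/3*I*194*√3)) = √((-9325 - 19307) + (-24 + 37636 - 6208*I*√3/3)) = √(-28632 + (37612 - 6208*I*√3/3)) = √(8980 - 6208*I*√3/3)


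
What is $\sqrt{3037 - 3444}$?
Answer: $i \sqrt{407} \approx 20.174 i$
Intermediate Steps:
$\sqrt{3037 - 3444} = \sqrt{-407} = i \sqrt{407}$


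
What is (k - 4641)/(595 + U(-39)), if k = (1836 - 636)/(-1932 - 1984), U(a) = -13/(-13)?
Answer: -4543839/583484 ≈ -7.7874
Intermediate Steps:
U(a) = 1 (U(a) = -13*(-1/13) = 1)
k = -300/979 (k = 1200/(-3916) = 1200*(-1/3916) = -300/979 ≈ -0.30644)
(k - 4641)/(595 + U(-39)) = (-300/979 - 4641)/(595 + 1) = -4543839/979/596 = -4543839/979*1/596 = -4543839/583484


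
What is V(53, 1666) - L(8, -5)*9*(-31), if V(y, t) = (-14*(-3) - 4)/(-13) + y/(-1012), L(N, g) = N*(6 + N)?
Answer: 411059543/13156 ≈ 31245.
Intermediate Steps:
V(y, t) = -38/13 - y/1012 (V(y, t) = (42 - 4)*(-1/13) + y*(-1/1012) = 38*(-1/13) - y/1012 = -38/13 - y/1012)
V(53, 1666) - L(8, -5)*9*(-31) = (-38/13 - 1/1012*53) - (8*(6 + 8))*9*(-31) = (-38/13 - 53/1012) - (8*14)*9*(-31) = -39145/13156 - 112*9*(-31) = -39145/13156 - 1008*(-31) = -39145/13156 - 1*(-31248) = -39145/13156 + 31248 = 411059543/13156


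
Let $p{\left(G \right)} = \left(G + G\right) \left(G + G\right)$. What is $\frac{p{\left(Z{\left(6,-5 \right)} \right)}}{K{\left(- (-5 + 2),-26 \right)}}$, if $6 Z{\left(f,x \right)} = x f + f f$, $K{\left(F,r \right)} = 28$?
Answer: $\frac{1}{7} \approx 0.14286$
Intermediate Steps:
$Z{\left(f,x \right)} = \frac{f^{2}}{6} + \frac{f x}{6}$ ($Z{\left(f,x \right)} = \frac{x f + f f}{6} = \frac{f x + f^{2}}{6} = \frac{f^{2} + f x}{6} = \frac{f^{2}}{6} + \frac{f x}{6}$)
$p{\left(G \right)} = 4 G^{2}$ ($p{\left(G \right)} = 2 G 2 G = 4 G^{2}$)
$\frac{p{\left(Z{\left(6,-5 \right)} \right)}}{K{\left(- (-5 + 2),-26 \right)}} = \frac{4 \left(\frac{1}{6} \cdot 6 \left(6 - 5\right)\right)^{2}}{28} = 4 \left(\frac{1}{6} \cdot 6 \cdot 1\right)^{2} \cdot \frac{1}{28} = 4 \cdot 1^{2} \cdot \frac{1}{28} = 4 \cdot 1 \cdot \frac{1}{28} = 4 \cdot \frac{1}{28} = \frac{1}{7}$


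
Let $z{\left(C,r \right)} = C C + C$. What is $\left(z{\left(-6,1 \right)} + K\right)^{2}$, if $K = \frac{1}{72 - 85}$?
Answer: $\frac{151321}{169} \approx 895.39$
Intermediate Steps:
$z{\left(C,r \right)} = C + C^{2}$ ($z{\left(C,r \right)} = C^{2} + C = C + C^{2}$)
$K = - \frac{1}{13}$ ($K = \frac{1}{-13} = - \frac{1}{13} \approx -0.076923$)
$\left(z{\left(-6,1 \right)} + K\right)^{2} = \left(- 6 \left(1 - 6\right) - \frac{1}{13}\right)^{2} = \left(\left(-6\right) \left(-5\right) - \frac{1}{13}\right)^{2} = \left(30 - \frac{1}{13}\right)^{2} = \left(\frac{389}{13}\right)^{2} = \frac{151321}{169}$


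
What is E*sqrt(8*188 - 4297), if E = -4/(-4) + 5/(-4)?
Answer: -7*I*sqrt(57)/4 ≈ -13.212*I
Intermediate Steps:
E = -1/4 (E = -4*(-1/4) + 5*(-1/4) = 1 - 5/4 = -1/4 ≈ -0.25000)
E*sqrt(8*188 - 4297) = -sqrt(8*188 - 4297)/4 = -sqrt(1504 - 4297)/4 = -7*I*sqrt(57)/4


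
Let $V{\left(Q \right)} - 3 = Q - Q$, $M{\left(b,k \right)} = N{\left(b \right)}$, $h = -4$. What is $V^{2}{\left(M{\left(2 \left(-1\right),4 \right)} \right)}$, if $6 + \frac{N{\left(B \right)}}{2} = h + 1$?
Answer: $9$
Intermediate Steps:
$N{\left(B \right)} = -18$ ($N{\left(B \right)} = -12 + 2 \left(-4 + 1\right) = -12 + 2 \left(-3\right) = -12 - 6 = -18$)
$M{\left(b,k \right)} = -18$
$V{\left(Q \right)} = 3$ ($V{\left(Q \right)} = 3 + \left(Q - Q\right) = 3 + 0 = 3$)
$V^{2}{\left(M{\left(2 \left(-1\right),4 \right)} \right)} = 3^{2} = 9$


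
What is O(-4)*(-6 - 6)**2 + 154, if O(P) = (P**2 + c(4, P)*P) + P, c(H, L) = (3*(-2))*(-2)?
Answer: -5030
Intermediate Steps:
c(H, L) = 12 (c(H, L) = -6*(-2) = 12)
O(P) = P**2 + 13*P (O(P) = (P**2 + 12*P) + P = P**2 + 13*P)
O(-4)*(-6 - 6)**2 + 154 = (-4*(13 - 4))*(-6 - 6)**2 + 154 = -4*9*(-12)**2 + 154 = -36*144 + 154 = -5184 + 154 = -5030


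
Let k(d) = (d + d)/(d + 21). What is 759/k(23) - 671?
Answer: 55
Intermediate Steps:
k(d) = 2*d/(21 + d) (k(d) = (2*d)/(21 + d) = 2*d/(21 + d))
759/k(23) - 671 = 759/(2*23/(21 + 23)) - 671 = 759/(2*23/44) - 671 = 759/(2*23*(1/44)) - 671 = 759/(23/22) - 671 = (22/23)*759 - 671 = 726 - 671 = 55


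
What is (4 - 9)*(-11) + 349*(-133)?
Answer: -46362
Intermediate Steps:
(4 - 9)*(-11) + 349*(-133) = -5*(-11) - 46417 = 55 - 46417 = -46362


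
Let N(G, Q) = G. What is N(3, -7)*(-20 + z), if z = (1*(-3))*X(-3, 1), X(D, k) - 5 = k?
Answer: -114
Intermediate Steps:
X(D, k) = 5 + k
z = -18 (z = (1*(-3))*(5 + 1) = -3*6 = -18)
N(3, -7)*(-20 + z) = 3*(-20 - 18) = 3*(-38) = -114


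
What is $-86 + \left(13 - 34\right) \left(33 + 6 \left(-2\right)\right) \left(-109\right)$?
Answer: $47983$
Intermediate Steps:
$-86 + \left(13 - 34\right) \left(33 + 6 \left(-2\right)\right) \left(-109\right) = -86 + - 21 \left(33 - 12\right) \left(-109\right) = -86 + \left(-21\right) 21 \left(-109\right) = -86 - -48069 = -86 + 48069 = 47983$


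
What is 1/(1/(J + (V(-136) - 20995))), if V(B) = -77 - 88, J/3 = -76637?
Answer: -251071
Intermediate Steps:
J = -229911 (J = 3*(-76637) = -229911)
V(B) = -165
1/(1/(J + (V(-136) - 20995))) = 1/(1/(-229911 + (-165 - 20995))) = 1/(1/(-229911 - 21160)) = 1/(1/(-251071)) = 1/(-1/251071) = -251071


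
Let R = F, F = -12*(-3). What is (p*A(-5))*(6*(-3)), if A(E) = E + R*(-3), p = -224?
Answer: -455616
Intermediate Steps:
F = 36 (F = -2*(-18) = 36)
R = 36
A(E) = -108 + E (A(E) = E + 36*(-3) = E - 108 = -108 + E)
(p*A(-5))*(6*(-3)) = (-224*(-108 - 5))*(6*(-3)) = -224*(-113)*(-18) = 25312*(-18) = -455616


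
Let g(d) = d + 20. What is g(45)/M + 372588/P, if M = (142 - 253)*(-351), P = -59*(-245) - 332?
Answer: 1116716851/42326631 ≈ 26.383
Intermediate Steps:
P = 14123 (P = 14455 - 332 = 14123)
g(d) = 20 + d
M = 38961 (M = -111*(-351) = 38961)
g(45)/M + 372588/P = (20 + 45)/38961 + 372588/14123 = 65*(1/38961) + 372588*(1/14123) = 5/2997 + 372588/14123 = 1116716851/42326631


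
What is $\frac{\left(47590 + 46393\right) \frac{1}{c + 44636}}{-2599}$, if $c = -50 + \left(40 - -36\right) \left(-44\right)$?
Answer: $- \frac{93983}{107187958} \approx -0.00087681$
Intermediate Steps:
$c = -3394$ ($c = -50 + \left(40 + 36\right) \left(-44\right) = -50 + 76 \left(-44\right) = -50 - 3344 = -3394$)
$\frac{\left(47590 + 46393\right) \frac{1}{c + 44636}}{-2599} = \frac{\left(47590 + 46393\right) \frac{1}{-3394 + 44636}}{-2599} = \frac{93983}{41242} \left(- \frac{1}{2599}\right) = - \frac{93983}{107187958}$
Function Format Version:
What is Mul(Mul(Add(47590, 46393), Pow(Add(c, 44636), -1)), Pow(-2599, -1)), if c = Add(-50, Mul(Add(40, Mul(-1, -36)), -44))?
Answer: Rational(-93983, 107187958) ≈ -0.00087681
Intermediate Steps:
c = -3394 (c = Add(-50, Mul(Add(40, 36), -44)) = Add(-50, Mul(76, -44)) = Add(-50, -3344) = -3394)
Mul(Mul(Add(47590, 46393), Pow(Add(c, 44636), -1)), Pow(-2599, -1)) = Mul(Mul(Add(47590, 46393), Pow(Add(-3394, 44636), -1)), Pow(-2599, -1)) = Mul(Mul(93983, Pow(41242, -1)), Rational(-1, 2599)) = Mul(Mul(93983, Rational(1, 41242)), Rational(-1, 2599)) = Mul(Rational(93983, 41242), Rational(-1, 2599)) = Rational(-93983, 107187958)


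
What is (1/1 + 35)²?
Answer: 1296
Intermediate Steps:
(1/1 + 35)² = (1 + 35)² = 36² = 1296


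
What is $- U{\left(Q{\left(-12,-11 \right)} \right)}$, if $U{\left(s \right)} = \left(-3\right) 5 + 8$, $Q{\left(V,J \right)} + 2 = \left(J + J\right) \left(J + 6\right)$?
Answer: $7$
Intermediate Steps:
$Q{\left(V,J \right)} = -2 + 2 J \left(6 + J\right)$ ($Q{\left(V,J \right)} = -2 + \left(J + J\right) \left(J + 6\right) = -2 + 2 J \left(6 + J\right)$)
$U{\left(s \right)} = -7$ ($U{\left(s \right)} = -15 + 8 = -7$)
$- U{\left(Q{\left(-12,-11 \right)} \right)} = \left(-1\right) \left(-7\right) = 7$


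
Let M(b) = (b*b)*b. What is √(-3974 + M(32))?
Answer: √28794 ≈ 169.69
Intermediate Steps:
M(b) = b³ (M(b) = b²*b = b³)
√(-3974 + M(32)) = √(-3974 + 32³) = √(-3974 + 32768) = √28794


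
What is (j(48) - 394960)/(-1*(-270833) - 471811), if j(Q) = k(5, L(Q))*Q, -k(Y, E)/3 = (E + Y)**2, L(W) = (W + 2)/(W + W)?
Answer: 6389585/3215648 ≈ 1.9870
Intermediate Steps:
L(W) = (2 + W)/(2*W) (L(W) = (2 + W)/((2*W)) = (2 + W)*(1/(2*W)) = (2 + W)/(2*W))
k(Y, E) = -3*(E + Y)**2
j(Q) = -3*Q*(5 + (2 + Q)/(2*Q))**2 (j(Q) = (-3*((2 + Q)/(2*Q) + 5)**2)*Q = (-3*(5 + (2 + Q)/(2*Q))**2)*Q = -3*Q*(5 + (2 + Q)/(2*Q))**2)
(j(48) - 394960)/(-1*(-270833) - 471811) = (-3/4*(2 + 11*48)**2/48 - 394960)/(-1*(-270833) - 471811) = (-3/4*1/48*(2 + 528)**2 - 394960)/(270833 - 471811) = (-3/4*1/48*530**2 - 394960)/(-200978) = (-3/4*1/48*280900 - 394960)*(-1/200978) = (-70225/16 - 394960)*(-1/200978) = -6389585/16*(-1/200978) = 6389585/3215648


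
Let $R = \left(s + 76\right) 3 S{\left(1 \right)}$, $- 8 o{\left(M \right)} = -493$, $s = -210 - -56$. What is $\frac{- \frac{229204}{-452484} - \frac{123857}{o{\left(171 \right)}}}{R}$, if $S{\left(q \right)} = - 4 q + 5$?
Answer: $\frac{112058372183}{13049864802} \approx 8.5869$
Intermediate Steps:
$s = -154$ ($s = -210 + 56 = -154$)
$o{\left(M \right)} = \frac{493}{8}$ ($o{\left(M \right)} = \left(- \frac{1}{8}\right) \left(-493\right) = \frac{493}{8}$)
$S{\left(q \right)} = 5 - 4 q$
$R = -234$ ($R = \left(-154 + 76\right) 3 \left(5 - 4\right) = - 78 \cdot 3 \left(5 - 4\right) = - 78 \cdot 3 \cdot 1 = \left(-78\right) 3 = -234$)
$\frac{- \frac{229204}{-452484} - \frac{123857}{o{\left(171 \right)}}}{R} = \frac{- \frac{229204}{-452484} - \frac{123857}{\frac{493}{8}}}{-234} = \left(\left(-229204\right) \left(- \frac{1}{452484}\right) - \frac{990856}{493}\right) \left(- \frac{1}{234}\right) = \left(\frac{57301}{113121} - \frac{990856}{493}\right) \left(- \frac{1}{234}\right) = \left(- \frac{112058372183}{55768653}\right) \left(- \frac{1}{234}\right) = \frac{112058372183}{13049864802}$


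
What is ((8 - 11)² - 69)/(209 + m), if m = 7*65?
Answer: -15/166 ≈ -0.090361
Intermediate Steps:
m = 455
((8 - 11)² - 69)/(209 + m) = ((8 - 11)² - 69)/(209 + 455) = ((-3)² - 69)/664 = (9 - 69)*(1/664) = -60*1/664 = -15/166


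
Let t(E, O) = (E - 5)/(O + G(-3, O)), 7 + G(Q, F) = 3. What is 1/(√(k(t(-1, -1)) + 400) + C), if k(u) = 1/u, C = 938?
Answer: 5628/5276659 - √14430/5276659 ≈ 0.0010438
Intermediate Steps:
G(Q, F) = -4 (G(Q, F) = -7 + 3 = -4)
t(E, O) = (-5 + E)/(-4 + O) (t(E, O) = (E - 5)/(O - 4) = (-5 + E)/(-4 + O))
1/(√(k(t(-1, -1)) + 400) + C) = 1/(√(1/((-5 - 1)/(-4 - 1)) + 400) + 938) = 1/(√(1/(-6/(-5)) + 400) + 938) = 1/(√(1/(-⅕*(-6)) + 400) + 938) = 1/(√(1/(6/5) + 400) + 938) = 1/(√(⅚ + 400) + 938) = 1/(√(2405/6) + 938) = 1/(√14430/6 + 938) = 1/(938 + √14430/6)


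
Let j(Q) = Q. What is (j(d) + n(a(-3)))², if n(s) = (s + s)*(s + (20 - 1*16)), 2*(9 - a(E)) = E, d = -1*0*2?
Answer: 370881/4 ≈ 92720.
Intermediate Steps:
d = 0 (d = 0*2 = 0)
a(E) = 9 - E/2
n(s) = 2*s*(4 + s) (n(s) = (2*s)*(s + (20 - 16)) = (2*s)*(s + 4) = (2*s)*(4 + s) = 2*s*(4 + s))
(j(d) + n(a(-3)))² = (0 + 2*(9 - ½*(-3))*(4 + (9 - ½*(-3))))² = (0 + 2*(9 + 3/2)*(4 + (9 + 3/2)))² = (0 + 2*(21/2)*(4 + 21/2))² = (0 + 2*(21/2)*(29/2))² = (0 + 609/2)² = (609/2)² = 370881/4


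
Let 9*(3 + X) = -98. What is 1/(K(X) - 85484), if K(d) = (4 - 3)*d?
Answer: -9/769481 ≈ -1.1696e-5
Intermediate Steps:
X = -125/9 (X = -3 + (1/9)*(-98) = -3 - 98/9 = -125/9 ≈ -13.889)
K(d) = d (K(d) = 1*d = d)
1/(K(X) - 85484) = 1/(-125/9 - 85484) = 1/(-769481/9) = -9/769481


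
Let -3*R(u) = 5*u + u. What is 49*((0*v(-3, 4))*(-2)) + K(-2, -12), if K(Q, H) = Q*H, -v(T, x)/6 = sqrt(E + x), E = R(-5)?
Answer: 24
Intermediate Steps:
R(u) = -2*u (R(u) = -(5*u + u)/3 = -2*u)
E = 10 (E = -2*(-5) = 10)
v(T, x) = -6*sqrt(10 + x)
K(Q, H) = H*Q
49*((0*v(-3, 4))*(-2)) + K(-2, -12) = 49*((0*(-6*sqrt(10 + 4)))*(-2)) - 12*(-2) = 49*((0*(-6*sqrt(14)))*(-2)) + 24 = 49*(0*(-2)) + 24 = 49*0 + 24 = 0 + 24 = 24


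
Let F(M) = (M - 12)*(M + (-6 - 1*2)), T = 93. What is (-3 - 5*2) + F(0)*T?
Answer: 8915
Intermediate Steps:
F(M) = (-12 + M)*(-8 + M) (F(M) = (-12 + M)*(M + (-6 - 2)) = (-12 + M)*(M - 8) = (-12 + M)*(-8 + M))
(-3 - 5*2) + F(0)*T = (-3 - 5*2) + (96 + 0**2 - 20*0)*93 = (-3 - 10) + (96 + 0 + 0)*93 = -13 + 96*93 = -13 + 8928 = 8915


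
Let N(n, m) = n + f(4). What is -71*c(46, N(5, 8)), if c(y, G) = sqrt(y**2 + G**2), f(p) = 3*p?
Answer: -71*sqrt(2405) ≈ -3481.9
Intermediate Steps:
N(n, m) = 12 + n (N(n, m) = n + 3*4 = n + 12 = 12 + n)
c(y, G) = sqrt(G**2 + y**2)
-71*c(46, N(5, 8)) = -71*sqrt((12 + 5)**2 + 46**2) = -71*sqrt(17**2 + 2116) = -71*sqrt(289 + 2116) = -71*sqrt(2405)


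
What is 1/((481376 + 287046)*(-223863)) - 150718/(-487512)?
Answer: 2160558282326503/6988535472560436 ≈ 0.30916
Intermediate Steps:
1/((481376 + 287046)*(-223863)) - 150718/(-487512) = -1/223863/768422 - 150718*(-1/487512) = (1/768422)*(-1/223863) + 75359/243756 = -1/172021254186 + 75359/243756 = 2160558282326503/6988535472560436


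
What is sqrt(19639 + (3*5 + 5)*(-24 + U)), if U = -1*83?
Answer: sqrt(17499) ≈ 132.28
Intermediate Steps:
U = -83
sqrt(19639 + (3*5 + 5)*(-24 + U)) = sqrt(19639 + (3*5 + 5)*(-24 - 83)) = sqrt(19639 + (15 + 5)*(-107)) = sqrt(19639 + 20*(-107)) = sqrt(19639 - 2140) = sqrt(17499)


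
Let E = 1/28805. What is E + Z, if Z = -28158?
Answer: -811091189/28805 ≈ -28158.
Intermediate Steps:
E = 1/28805 ≈ 3.4716e-5
E + Z = 1/28805 - 28158 = -811091189/28805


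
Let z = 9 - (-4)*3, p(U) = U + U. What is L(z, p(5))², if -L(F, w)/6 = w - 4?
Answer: 1296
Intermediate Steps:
p(U) = 2*U
z = 21 (z = 9 - 1*(-12) = 9 + 12 = 21)
L(F, w) = 24 - 6*w (L(F, w) = -6*(w - 4) = -6*(-4 + w) = 24 - 6*w)
L(z, p(5))² = (24 - 12*5)² = (24 - 6*10)² = (24 - 60)² = (-36)² = 1296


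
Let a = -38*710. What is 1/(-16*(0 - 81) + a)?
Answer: -1/25684 ≈ -3.8935e-5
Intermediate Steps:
a = -26980
1/(-16*(0 - 81) + a) = 1/(-16*(0 - 81) - 26980) = 1/(-16*(-81) - 26980) = 1/(1296 - 26980) = 1/(-25684) = -1/25684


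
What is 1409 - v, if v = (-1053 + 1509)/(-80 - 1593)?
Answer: 2357713/1673 ≈ 1409.3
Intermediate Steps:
v = -456/1673 (v = 456/(-1673) = 456*(-1/1673) = -456/1673 ≈ -0.27256)
1409 - v = 1409 - 1*(-456/1673) = 1409 + 456/1673 = 2357713/1673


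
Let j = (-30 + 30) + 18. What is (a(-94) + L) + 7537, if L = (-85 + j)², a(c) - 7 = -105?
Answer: 11928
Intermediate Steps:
j = 18 (j = 0 + 18 = 18)
a(c) = -98 (a(c) = 7 - 105 = -98)
L = 4489 (L = (-85 + 18)² = (-67)² = 4489)
(a(-94) + L) + 7537 = (-98 + 4489) + 7537 = 4391 + 7537 = 11928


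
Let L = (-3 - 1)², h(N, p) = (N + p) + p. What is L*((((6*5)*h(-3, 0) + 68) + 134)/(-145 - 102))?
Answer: -1792/247 ≈ -7.2551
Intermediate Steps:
h(N, p) = N + 2*p
L = 16 (L = (-4)² = 16)
L*((((6*5)*h(-3, 0) + 68) + 134)/(-145 - 102)) = 16*((((6*5)*(-3 + 2*0) + 68) + 134)/(-145 - 102)) = 16*(((30*(-3 + 0) + 68) + 134)/(-247)) = 16*(((30*(-3) + 68) + 134)*(-1/247)) = 16*(((-90 + 68) + 134)*(-1/247)) = 16*((-22 + 134)*(-1/247)) = 16*(112*(-1/247)) = 16*(-112/247) = -1792/247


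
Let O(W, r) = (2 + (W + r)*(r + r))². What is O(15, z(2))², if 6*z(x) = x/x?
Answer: 260144641/104976 ≈ 2478.1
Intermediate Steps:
z(x) = ⅙ (z(x) = (x/x)/6 = (⅙)*1 = ⅙)
O(W, r) = (2 + 2*r*(W + r))² (O(W, r) = (2 + (W + r)*(2*r))² = (2 + 2*r*(W + r))²)
O(15, z(2))² = (4*(1 + (⅙)² + 15*(⅙))²)² = (4*(1 + 1/36 + 5/2)²)² = (4*(127/36)²)² = (4*(16129/1296))² = (16129/324)² = 260144641/104976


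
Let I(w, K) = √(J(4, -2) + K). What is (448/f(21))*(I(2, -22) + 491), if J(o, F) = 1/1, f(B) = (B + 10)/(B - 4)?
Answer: 3739456/31 + 7616*I*√21/31 ≈ 1.2063e+5 + 1125.8*I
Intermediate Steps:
f(B) = (10 + B)/(-4 + B)
J(o, F) = 1
I(w, K) = √(1 + K)
(448/f(21))*(I(2, -22) + 491) = (448/(((10 + 21)/(-4 + 21))))*(√(1 - 22) + 491) = (448/((31/17)))*(√(-21) + 491) = (448/(((1/17)*31)))*(I*√21 + 491) = (448/(31/17))*(491 + I*√21) = (448*(17/31))*(491 + I*√21) = 7616*(491 + I*√21)/31 = 3739456/31 + 7616*I*√21/31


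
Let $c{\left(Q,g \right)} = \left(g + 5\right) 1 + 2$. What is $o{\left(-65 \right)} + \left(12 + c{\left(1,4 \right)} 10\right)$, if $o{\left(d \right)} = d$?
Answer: $57$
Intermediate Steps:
$c{\left(Q,g \right)} = 7 + g$ ($c{\left(Q,g \right)} = \left(5 + g\right) 1 + 2 = \left(5 + g\right) + 2 = 7 + g$)
$o{\left(-65 \right)} + \left(12 + c{\left(1,4 \right)} 10\right) = -65 + \left(12 + \left(7 + 4\right) 10\right) = -65 + \left(12 + 11 \cdot 10\right) = -65 + \left(12 + 110\right) = -65 + 122 = 57$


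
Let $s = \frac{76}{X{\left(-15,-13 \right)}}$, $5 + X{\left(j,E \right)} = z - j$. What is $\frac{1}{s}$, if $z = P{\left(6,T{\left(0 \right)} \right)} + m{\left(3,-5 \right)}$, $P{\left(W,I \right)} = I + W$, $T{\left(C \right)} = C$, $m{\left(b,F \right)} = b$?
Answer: $\frac{1}{4} \approx 0.25$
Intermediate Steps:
$z = 9$ ($z = \left(0 + 6\right) + 3 = 6 + 3 = 9$)
$X{\left(j,E \right)} = 4 - j$ ($X{\left(j,E \right)} = -5 - \left(-9 + j\right) = 4 - j$)
$s = 4$ ($s = \frac{76}{4 - -15} = \frac{76}{4 + 15} = \frac{76}{19} = 76 \cdot \frac{1}{19} = 4$)
$\frac{1}{s} = \frac{1}{4}$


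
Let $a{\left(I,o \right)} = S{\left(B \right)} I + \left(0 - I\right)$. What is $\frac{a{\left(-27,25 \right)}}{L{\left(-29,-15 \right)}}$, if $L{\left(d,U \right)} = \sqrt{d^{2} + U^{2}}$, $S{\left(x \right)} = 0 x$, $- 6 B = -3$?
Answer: $\frac{27 \sqrt{1066}}{1066} \approx 0.82696$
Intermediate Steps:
$B = \frac{1}{2}$ ($B = \left(- \frac{1}{6}\right) \left(-3\right) = \frac{1}{2} \approx 0.5$)
$S{\left(x \right)} = 0$
$L{\left(d,U \right)} = \sqrt{U^{2} + d^{2}}$
$a{\left(I,o \right)} = - I$ ($a{\left(I,o \right)} = 0 I + \left(0 - I\right) = 0 - I = - I$)
$\frac{a{\left(-27,25 \right)}}{L{\left(-29,-15 \right)}} = \frac{\left(-1\right) \left(-27\right)}{\sqrt{\left(-15\right)^{2} + \left(-29\right)^{2}}} = \frac{27}{\sqrt{225 + 841}} = \frac{27}{\sqrt{1066}} = 27 \frac{\sqrt{1066}}{1066} = \frac{27 \sqrt{1066}}{1066}$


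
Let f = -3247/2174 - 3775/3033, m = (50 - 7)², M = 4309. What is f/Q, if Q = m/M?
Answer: -77798999309/12191828958 ≈ -6.3812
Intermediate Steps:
m = 1849 (m = 43² = 1849)
f = -18055001/6593742 (f = -3247*1/2174 - 3775*1/3033 = -3247/2174 - 3775/3033 = -18055001/6593742 ≈ -2.7382)
Q = 1849/4309 ≈ 0.42910
f/Q = -18055001/(6593742*1849/4309) = -18055001/6593742*4309/1849 = -77798999309/12191828958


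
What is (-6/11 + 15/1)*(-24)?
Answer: -3816/11 ≈ -346.91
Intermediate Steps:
(-6/11 + 15/1)*(-24) = (-6*1/11 + 15*1)*(-24) = (-6/11 + 15)*(-24) = (159/11)*(-24) = -3816/11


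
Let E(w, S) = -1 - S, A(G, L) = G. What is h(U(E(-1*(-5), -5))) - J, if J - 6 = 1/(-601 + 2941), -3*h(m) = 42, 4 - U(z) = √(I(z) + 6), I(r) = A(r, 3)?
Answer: -46801/2340 ≈ -20.000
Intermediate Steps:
I(r) = r
U(z) = 4 - √(6 + z) (U(z) = 4 - √(z + 6) = 4 - √(6 + z))
h(m) = -14 (h(m) = -⅓*42 = -14)
J = 14041/2340 (J = 6 + 1/(-601 + 2941) = 6 + 1/2340 = 14041/2340 ≈ 6.0004)
h(U(E(-1*(-5), -5))) - J = -14 - 1*14041/2340 = -14 - 14041/2340 = -46801/2340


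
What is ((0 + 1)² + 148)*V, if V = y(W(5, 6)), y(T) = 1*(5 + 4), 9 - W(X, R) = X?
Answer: 1341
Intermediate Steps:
W(X, R) = 9 - X
y(T) = 9 (y(T) = 1*9 = 9)
V = 9
((0 + 1)² + 148)*V = ((0 + 1)² + 148)*9 = (1² + 148)*9 = (1 + 148)*9 = 149*9 = 1341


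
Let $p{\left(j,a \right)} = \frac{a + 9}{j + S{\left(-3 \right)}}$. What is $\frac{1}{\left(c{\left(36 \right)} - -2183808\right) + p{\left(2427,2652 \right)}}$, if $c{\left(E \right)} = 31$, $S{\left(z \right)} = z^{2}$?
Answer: $\frac{812}{1773278155} \approx 4.5791 \cdot 10^{-7}$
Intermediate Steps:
$p{\left(j,a \right)} = \frac{9 + a}{9 + j}$ ($p{\left(j,a \right)} = \frac{a + 9}{j + \left(-3\right)^{2}} = \frac{9 + a}{j + 9} = \frac{9 + a}{9 + j}$)
$\frac{1}{\left(c{\left(36 \right)} - -2183808\right) + p{\left(2427,2652 \right)}} = \frac{1}{\left(31 - -2183808\right) + \frac{9 + 2652}{9 + 2427}} = \frac{1}{\left(31 + 2183808\right) + \frac{1}{2436} \cdot 2661} = \frac{1}{2183839 + \frac{1}{2436} \cdot 2661} = \frac{1}{2183839 + \frac{887}{812}} = \frac{1}{\frac{1773278155}{812}} = \frac{812}{1773278155}$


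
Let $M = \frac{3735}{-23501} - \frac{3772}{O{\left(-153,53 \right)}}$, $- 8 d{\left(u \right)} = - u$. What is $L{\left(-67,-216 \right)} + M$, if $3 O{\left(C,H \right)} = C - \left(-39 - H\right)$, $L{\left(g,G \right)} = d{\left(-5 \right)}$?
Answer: $\frac{2118508043}{11468488} \approx 184.72$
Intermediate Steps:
$d{\left(u \right)} = \frac{u}{8}$ ($d{\left(u \right)} = - \frac{\left(-1\right) u}{8} = \frac{u}{8}$)
$L{\left(g,G \right)} = - \frac{5}{8}$ ($L{\left(g,G \right)} = \frac{1}{8} \left(-5\right) = - \frac{5}{8}$)
$O{\left(C,H \right)} = 13 + \frac{C}{3} + \frac{H}{3}$ ($O{\left(C,H \right)} = \frac{C - \left(-39 - H\right)}{3} = \frac{C + \left(39 + H\right)}{3} = \frac{39 + C + H}{3} = 13 + \frac{C}{3} + \frac{H}{3}$)
$M = \frac{265709481}{1433561}$ ($M = \frac{3735}{-23501} - \frac{3772}{13 + \frac{1}{3} \left(-153\right) + \frac{1}{3} \cdot 53} = 3735 \left(- \frac{1}{23501}\right) - \frac{3772}{13 - 51 + \frac{53}{3}} = - \frac{3735}{23501} - \frac{3772}{- \frac{61}{3}} = - \frac{3735}{23501} - - \frac{11316}{61} = - \frac{3735}{23501} + \frac{11316}{61} = \frac{265709481}{1433561} \approx 185.35$)
$L{\left(-67,-216 \right)} + M = - \frac{5}{8} + \frac{265709481}{1433561} = \frac{2118508043}{11468488}$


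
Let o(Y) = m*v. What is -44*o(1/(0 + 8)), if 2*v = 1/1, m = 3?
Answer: -66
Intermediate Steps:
v = ½ (v = (1/1)/2 = (1*1)/2 = (½)*1 = ½ ≈ 0.50000)
o(Y) = 3/2 (o(Y) = 3*(½) = 3/2)
-44*o(1/(0 + 8)) = -44*3/2 = -66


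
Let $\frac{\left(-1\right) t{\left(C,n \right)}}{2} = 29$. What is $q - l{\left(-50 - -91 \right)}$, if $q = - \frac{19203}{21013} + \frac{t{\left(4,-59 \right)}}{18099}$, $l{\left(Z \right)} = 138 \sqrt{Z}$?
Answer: $- \frac{348773851}{380314287} - 138 \sqrt{41} \approx -884.55$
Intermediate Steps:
$t{\left(C,n \right)} = -58$ ($t{\left(C,n \right)} = \left(-2\right) 29 = -58$)
$q = - \frac{348773851}{380314287}$ ($q = - \frac{19203}{21013} - \frac{58}{18099} = - \frac{348773851}{380314287} \approx -0.91707$)
$q - l{\left(-50 - -91 \right)} = - \frac{348773851}{380314287} - 138 \sqrt{-50 - -91} = - \frac{348773851}{380314287} - 138 \sqrt{-50 + 91} = - \frac{348773851}{380314287} - 138 \sqrt{41}$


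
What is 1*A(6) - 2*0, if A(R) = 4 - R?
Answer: -2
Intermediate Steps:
1*A(6) - 2*0 = 1*(4 - 1*6) - 2*0 = 1*(4 - 6) + 0 = 1*(-2) + 0 = -2 + 0 = -2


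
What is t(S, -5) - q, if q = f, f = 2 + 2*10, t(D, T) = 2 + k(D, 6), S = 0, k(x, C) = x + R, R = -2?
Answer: -22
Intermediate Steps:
k(x, C) = -2 + x (k(x, C) = x - 2 = -2 + x)
t(D, T) = D (t(D, T) = 2 + (-2 + D) = D)
f = 22 (f = 2 + 20 = 22)
q = 22
t(S, -5) - q = 0 - 1*22 = 0 - 22 = -22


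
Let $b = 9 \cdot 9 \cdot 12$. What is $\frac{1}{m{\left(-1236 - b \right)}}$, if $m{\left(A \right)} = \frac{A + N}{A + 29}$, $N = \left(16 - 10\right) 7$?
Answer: $\frac{2179}{2166} \approx 1.006$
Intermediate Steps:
$b = 972$ ($b = 81 \cdot 12 = 972$)
$N = 42$ ($N = 6 \cdot 7 = 42$)
$m{\left(A \right)} = \frac{42 + A}{29 + A}$ ($m{\left(A \right)} = \frac{A + 42}{A + 29} = \frac{42 + A}{29 + A}$)
$\frac{1}{m{\left(-1236 - b \right)}} = \frac{1}{\frac{1}{29 - 2208} \left(42 - 2208\right)} = \frac{1}{\frac{1}{-2179} \left(-2166\right)} = \frac{1}{\left(- \frac{1}{2179}\right) \left(-2166\right)} = \frac{1}{\frac{2166}{2179}} = \frac{2179}{2166}$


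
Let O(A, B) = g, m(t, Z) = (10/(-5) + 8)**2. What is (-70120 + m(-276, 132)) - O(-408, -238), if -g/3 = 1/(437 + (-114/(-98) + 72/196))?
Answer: -1505964845/21488 ≈ -70084.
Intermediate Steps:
g = -147/21488 (g = -3/(437 + (-114/(-98) + 72/196)) = -3/(437 + (-114*(-1/98) + 72*(1/196))) = -3/(437 + (57/49 + 18/49)) = -3/(437 + 75/49) = -3/21488/49 = -3*49/21488 = -147/21488 ≈ -0.0068410)
m(t, Z) = 36 (m(t, Z) = (10*(-1/5) + 8)**2 = (-2 + 8)**2 = 6**2 = 36)
O(A, B) = -147/21488
(-70120 + m(-276, 132)) - O(-408, -238) = (-70120 + 36) - 1*(-147/21488) = -70084 + 147/21488 = -1505964845/21488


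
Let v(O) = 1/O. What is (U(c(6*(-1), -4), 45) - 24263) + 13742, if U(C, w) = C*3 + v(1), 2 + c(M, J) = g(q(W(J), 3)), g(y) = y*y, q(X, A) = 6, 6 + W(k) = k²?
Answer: -10418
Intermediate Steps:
W(k) = -6 + k²
g(y) = y²
c(M, J) = 34 (c(M, J) = -2 + 6² = -2 + 36 = 34)
U(C, w) = 1 + 3*C (U(C, w) = C*3 + 1/1 = 3*C + 1 = 1 + 3*C)
(U(c(6*(-1), -4), 45) - 24263) + 13742 = ((1 + 3*34) - 24263) + 13742 = ((1 + 102) - 24263) + 13742 = (103 - 24263) + 13742 = -24160 + 13742 = -10418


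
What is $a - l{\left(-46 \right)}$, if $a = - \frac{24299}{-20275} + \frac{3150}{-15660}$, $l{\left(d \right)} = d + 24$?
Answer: $\frac{81131101}{3527850} \approx 22.997$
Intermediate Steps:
$l{\left(d \right)} = 24 + d$
$a = \frac{3518401}{3527850}$ ($a = \left(-24299\right) \left(- \frac{1}{20275}\right) + 3150 \left(- \frac{1}{15660}\right) = \frac{24299}{20275} - \frac{35}{174} = \frac{3518401}{3527850} \approx 0.99732$)
$a - l{\left(-46 \right)} = \frac{3518401}{3527850} - \left(24 - 46\right) = \frac{3518401}{3527850} - -22 = \frac{3518401}{3527850} + 22 = \frac{81131101}{3527850}$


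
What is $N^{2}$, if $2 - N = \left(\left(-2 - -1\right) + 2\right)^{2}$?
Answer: $1$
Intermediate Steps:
$N = 1$ ($N = 2 - \left(\left(-2 - -1\right) + 2\right)^{2} = 2 - \left(\left(-2 + 1\right) + 2\right)^{2} = 2 - \left(-1 + 2\right)^{2} = 2 - 1^{2} = 2 - 1 = 1$)
$N^{2} = 1^{2} = 1$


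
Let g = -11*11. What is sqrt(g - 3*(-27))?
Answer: 2*I*sqrt(10) ≈ 6.3246*I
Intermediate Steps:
g = -121
sqrt(g - 3*(-27)) = sqrt(-121 - 3*(-27)) = sqrt(-121 + 81) = sqrt(-40) = 2*I*sqrt(10)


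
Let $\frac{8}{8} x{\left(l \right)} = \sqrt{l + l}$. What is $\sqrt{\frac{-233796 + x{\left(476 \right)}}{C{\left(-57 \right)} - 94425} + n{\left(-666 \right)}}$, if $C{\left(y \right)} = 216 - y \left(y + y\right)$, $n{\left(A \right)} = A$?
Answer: $\frac{\sqrt{-6730960405662 - 201414 \sqrt{238}}}{100707} \approx 25.762 i$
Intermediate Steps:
$x{\left(l \right)} = \sqrt{2} \sqrt{l}$ ($x{\left(l \right)} = \sqrt{l + l} = \sqrt{2 l} = \sqrt{2} \sqrt{l}$)
$C{\left(y \right)} = 216 - 2 y^{2}$ ($C{\left(y \right)} = 216 - y 2 y = 216 - 2 y^{2}$)
$\sqrt{\frac{-233796 + x{\left(476 \right)}}{C{\left(-57 \right)} - 94425} + n{\left(-666 \right)}} = \sqrt{\frac{-233796 + \sqrt{2} \sqrt{476}}{\left(216 - 2 \left(-57\right)^{2}\right) - 94425} - 666} = \sqrt{\frac{-233796 + \sqrt{2} \cdot 2 \sqrt{119}}{\left(216 - 6498\right) - 94425} - 666} = \sqrt{\frac{-233796 + 2 \sqrt{238}}{\left(216 - 6498\right) - 94425} - 666} = \sqrt{\frac{-233796 + 2 \sqrt{238}}{-6282 - 94425} - 666} = \sqrt{\frac{-233796 + 2 \sqrt{238}}{-100707} - 666} = \sqrt{\left(-233796 + 2 \sqrt{238}\right) \left(- \frac{1}{100707}\right) - 666} = \sqrt{\left(\frac{77932}{33569} - \frac{2 \sqrt{238}}{100707}\right) - 666} = \sqrt{- \frac{22279022}{33569} - \frac{2 \sqrt{238}}{100707}}$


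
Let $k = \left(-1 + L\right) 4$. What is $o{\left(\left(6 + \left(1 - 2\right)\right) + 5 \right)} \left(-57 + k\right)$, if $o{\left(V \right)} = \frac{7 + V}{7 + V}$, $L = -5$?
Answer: $-81$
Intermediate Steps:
$o{\left(V \right)} = 1$
$k = -24$ ($k = \left(-1 - 5\right) 4 = \left(-6\right) 4 = -24$)
$o{\left(\left(6 + \left(1 - 2\right)\right) + 5 \right)} \left(-57 + k\right) = 1 \left(-57 - 24\right) = 1 \left(-81\right) = -81$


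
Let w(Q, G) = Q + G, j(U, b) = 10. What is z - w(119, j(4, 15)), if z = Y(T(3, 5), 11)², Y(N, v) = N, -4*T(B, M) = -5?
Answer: -2039/16 ≈ -127.44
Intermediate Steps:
T(B, M) = 5/4 (T(B, M) = -¼*(-5) = 5/4)
w(Q, G) = G + Q
z = 25/16 (z = (5/4)² = 25/16 ≈ 1.5625)
z - w(119, j(4, 15)) = 25/16 - (10 + 119) = 25/16 - 1*129 = 25/16 - 129 = -2039/16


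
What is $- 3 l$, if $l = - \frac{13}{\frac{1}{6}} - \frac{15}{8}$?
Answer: $\frac{1917}{8} \approx 239.63$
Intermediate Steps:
$l = - \frac{639}{8}$ ($l = - 13 \frac{1}{\frac{1}{6}} - \frac{15}{8} = \left(-13\right) 6 - \frac{15}{8} = -78 - \frac{15}{8} = - \frac{639}{8} \approx -79.875$)
$- 3 l = \left(-3\right) \left(- \frac{639}{8}\right) = \frac{1917}{8}$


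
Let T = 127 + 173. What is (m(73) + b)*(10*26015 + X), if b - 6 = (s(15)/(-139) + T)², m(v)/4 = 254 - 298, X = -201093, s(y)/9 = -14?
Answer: 103121182047242/19321 ≈ 5.3373e+9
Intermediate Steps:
s(y) = -126 (s(y) = 9*(-14) = -126)
T = 300
m(v) = -176 (m(v) = 4*(254 - 298) = 4*(-44) = -176)
b = 1749530202/19321 (b = 6 + (-126/(-139) + 300)² = 6 + (-126*(-1/139) + 300)² = 6 + (126/139 + 300)² = 6 + (41826/139)² = 6 + 1749414276/19321 = 1749530202/19321 ≈ 90551.)
(m(73) + b)*(10*26015 + X) = (-176 + 1749530202/19321)*(10*26015 - 201093) = 1746129706*(260150 - 201093)/19321 = (1746129706/19321)*59057 = 103121182047242/19321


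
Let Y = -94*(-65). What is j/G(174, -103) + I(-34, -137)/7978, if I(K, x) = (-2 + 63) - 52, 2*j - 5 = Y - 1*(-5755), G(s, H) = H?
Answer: -47348503/821734 ≈ -57.620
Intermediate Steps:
Y = 6110
j = 5935 (j = 5/2 + (6110 - 1*(-5755))/2 = 5/2 + (6110 + 5755)/2 = 5/2 + (½)*11865 = 5/2 + 11865/2 = 5935)
I(K, x) = 9 (I(K, x) = 61 - 52 = 9)
j/G(174, -103) + I(-34, -137)/7978 = 5935/(-103) + 9/7978 = 5935*(-1/103) + 9*(1/7978) = -5935/103 + 9/7978 = -47348503/821734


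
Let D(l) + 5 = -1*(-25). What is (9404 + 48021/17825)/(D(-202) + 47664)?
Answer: 167674321/849967300 ≈ 0.19727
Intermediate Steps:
D(l) = 20 (D(l) = -5 - 1*(-25) = -5 + 25 = 20)
(9404 + 48021/17825)/(D(-202) + 47664) = (9404 + 48021/17825)/(20 + 47664) = (9404 + 48021*(1/17825))/47684 = (9404 + 48021/17825)*(1/47684) = (167674321/17825)*(1/47684) = 167674321/849967300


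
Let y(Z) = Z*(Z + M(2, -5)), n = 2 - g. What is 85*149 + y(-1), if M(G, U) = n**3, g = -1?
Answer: 12639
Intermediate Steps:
n = 3 (n = 2 - 1*(-1) = 2 + 1 = 3)
M(G, U) = 27 (M(G, U) = 3**3 = 27)
y(Z) = Z*(27 + Z) (y(Z) = Z*(Z + 27) = Z*(27 + Z))
85*149 + y(-1) = 85*149 - (27 - 1) = 12665 - 1*26 = 12665 - 26 = 12639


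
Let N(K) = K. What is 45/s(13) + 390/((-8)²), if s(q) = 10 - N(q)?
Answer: -285/32 ≈ -8.9063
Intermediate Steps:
s(q) = 10 - q
45/s(13) + 390/((-8)²) = 45/(10 - 1*13) + 390/((-8)²) = 45/(10 - 13) + 390/64 = 45/(-3) + 390*(1/64) = 45*(-⅓) + 195/32 = -15 + 195/32 = -285/32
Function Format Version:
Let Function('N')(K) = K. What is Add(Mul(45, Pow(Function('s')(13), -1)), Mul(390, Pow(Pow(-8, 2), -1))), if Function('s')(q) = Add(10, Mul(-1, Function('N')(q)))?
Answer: Rational(-285, 32) ≈ -8.9063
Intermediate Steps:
Function('s')(q) = Add(10, Mul(-1, q))
Add(Mul(45, Pow(Function('s')(13), -1)), Mul(390, Pow(Pow(-8, 2), -1))) = Add(Mul(45, Pow(Add(10, Mul(-1, 13)), -1)), Mul(390, Pow(Pow(-8, 2), -1))) = Add(Mul(45, Pow(Add(10, -13), -1)), Mul(390, Pow(64, -1))) = Add(Mul(45, Pow(-3, -1)), Mul(390, Rational(1, 64))) = Add(Mul(45, Rational(-1, 3)), Rational(195, 32)) = Add(-15, Rational(195, 32)) = Rational(-285, 32)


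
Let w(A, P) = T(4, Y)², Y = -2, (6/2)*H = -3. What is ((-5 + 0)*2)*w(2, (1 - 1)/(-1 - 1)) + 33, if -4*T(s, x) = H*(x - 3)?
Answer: 139/8 ≈ 17.375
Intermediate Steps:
H = -1 (H = (⅓)*(-3) = -1)
T(s, x) = -¾ + x/4 (T(s, x) = -(-1)*(x - 3)/4 = -(-1)*(-3 + x)/4 = -(3 - x)/4 = -¾ + x/4)
w(A, P) = 25/16 (w(A, P) = (-¾ + (¼)*(-2))² = (-¾ - ½)² = (-5/4)² = 25/16)
((-5 + 0)*2)*w(2, (1 - 1)/(-1 - 1)) + 33 = ((-5 + 0)*2)*(25/16) + 33 = -5*2*(25/16) + 33 = -10*25/16 + 33 = -125/8 + 33 = 139/8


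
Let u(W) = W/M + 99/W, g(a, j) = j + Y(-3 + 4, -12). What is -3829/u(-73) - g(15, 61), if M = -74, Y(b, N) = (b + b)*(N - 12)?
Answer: 20658297/1997 ≈ 10345.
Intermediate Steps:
Y(b, N) = 2*b*(-12 + N) (Y(b, N) = (2*b)*(-12 + N) = 2*b*(-12 + N))
g(a, j) = -48 + j (g(a, j) = j + 2*(-3 + 4)*(-12 - 12) = j + 2*1*(-24) = j - 48 = -48 + j)
u(W) = 99/W - W/74 (u(W) = W/(-74) + 99/W = W*(-1/74) + 99/W = -W/74 + 99/W = 99/W - W/74)
-3829/u(-73) - g(15, 61) = -3829/(99/(-73) - 1/74*(-73)) - (-48 + 61) = -3829/(99*(-1/73) + 73/74) - 1*13 = -3829/(-99/73 + 73/74) - 13 = -3829/(-1997/5402) - 13 = -3829*(-5402/1997) - 13 = 20684258/1997 - 13 = 20658297/1997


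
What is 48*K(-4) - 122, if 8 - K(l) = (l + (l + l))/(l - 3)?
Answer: 1258/7 ≈ 179.71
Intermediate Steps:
K(l) = 8 - 3*l/(-3 + l) (K(l) = 8 - (l + (l + l))/(l - 3) = 8 - (l + 2*l)/(-3 + l) = 8 - 3*l/(-3 + l))
48*K(-4) - 122 = 48*((-24 + 5*(-4))/(-3 - 4)) - 122 = 48*((-24 - 20)/(-7)) - 122 = 48*(-⅐*(-44)) - 122 = 48*(44/7) - 122 = 2112/7 - 122 = 1258/7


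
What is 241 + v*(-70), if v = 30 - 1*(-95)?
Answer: -8509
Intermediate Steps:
v = 125 (v = 30 + 95 = 125)
241 + v*(-70) = 241 + 125*(-70) = 241 - 8750 = -8509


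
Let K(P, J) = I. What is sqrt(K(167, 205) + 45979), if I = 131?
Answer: sqrt(46110) ≈ 214.73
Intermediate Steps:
K(P, J) = 131
sqrt(K(167, 205) + 45979) = sqrt(131 + 45979) = sqrt(46110)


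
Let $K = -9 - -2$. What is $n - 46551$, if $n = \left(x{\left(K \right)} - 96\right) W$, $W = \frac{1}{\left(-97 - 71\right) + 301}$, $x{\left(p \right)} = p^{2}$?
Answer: $- \frac{6191330}{133} \approx -46551.0$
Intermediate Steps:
$K = -7$ ($K = -9 + 2 = -7$)
$W = \frac{1}{133}$ ($W = \frac{1}{\left(-97 - 71\right) + 301} = \frac{1}{-168 + 301} = \frac{1}{133} \approx 0.0075188$)
$n = - \frac{47}{133}$ ($n = \left(\left(-7\right)^{2} - 96\right) \frac{1}{133} = \left(49 - 96\right) \frac{1}{133} = \left(-47\right) \frac{1}{133} = - \frac{47}{133} \approx -0.35338$)
$n - 46551 = - \frac{47}{133} - 46551 = - \frac{6191330}{133}$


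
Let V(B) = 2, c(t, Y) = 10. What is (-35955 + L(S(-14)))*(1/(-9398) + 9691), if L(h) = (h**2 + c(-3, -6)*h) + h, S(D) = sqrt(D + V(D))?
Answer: -3275731103439/9398 + 1001836187*I*sqrt(3)/4699 ≈ -3.4856e+8 + 3.6928e+5*I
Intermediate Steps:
S(D) = sqrt(2 + D) (S(D) = sqrt(D + 2) = sqrt(2 + D))
L(h) = h**2 + 11*h (L(h) = (h**2 + 10*h) + h = h**2 + 11*h)
(-35955 + L(S(-14)))*(1/(-9398) + 9691) = (-35955 + sqrt(2 - 14)*(11 + sqrt(2 - 14)))*(1/(-9398) + 9691) = (-35955 + sqrt(-12)*(11 + sqrt(-12)))*(-1/9398 + 9691) = (-35955 + (2*I*sqrt(3))*(11 + 2*I*sqrt(3)))*(91076017/9398) = (-35955 + 2*I*sqrt(3)*(11 + 2*I*sqrt(3)))*(91076017/9398) = -3274638191235/9398 + 91076017*I*sqrt(3)*(11 + 2*I*sqrt(3))/4699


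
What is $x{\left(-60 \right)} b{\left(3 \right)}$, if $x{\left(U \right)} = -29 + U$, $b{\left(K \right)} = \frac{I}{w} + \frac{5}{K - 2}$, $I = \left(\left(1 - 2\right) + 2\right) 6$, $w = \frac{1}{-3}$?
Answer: $1157$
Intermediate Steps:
$w = - \frac{1}{3} \approx -0.33333$
$I = 6$ ($I = \left(-1 + 2\right) 6 = 1 \cdot 6 = 6$)
$b{\left(K \right)} = -18 + \frac{5}{-2 + K}$ ($b{\left(K \right)} = \frac{6}{- \frac{1}{3}} + \frac{5}{K - 2} = 6 \left(-3\right) + \frac{5}{-2 + K} = -18 + \frac{5}{-2 + K}$)
$x{\left(-60 \right)} b{\left(3 \right)} = \left(-29 - 60\right) \frac{41 - 54}{-2 + 3} = - 89 \frac{41 - 54}{1} = - 89 \cdot 1 \left(-13\right) = \left(-89\right) \left(-13\right) = 1157$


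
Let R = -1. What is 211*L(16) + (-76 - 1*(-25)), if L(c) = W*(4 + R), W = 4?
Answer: 2481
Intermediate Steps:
L(c) = 12 (L(c) = 4*(4 - 1) = 4*3 = 12)
211*L(16) + (-76 - 1*(-25)) = 211*12 + (-76 - 1*(-25)) = 2532 + (-76 + 25) = 2532 - 51 = 2481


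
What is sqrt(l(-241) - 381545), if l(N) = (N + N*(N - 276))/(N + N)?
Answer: I*sqrt(381803) ≈ 617.9*I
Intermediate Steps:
l(N) = (N + N*(-276 + N))/(2*N) (l(N) = (N + N*(-276 + N))/((2*N)) = (N + N*(-276 + N))*(1/(2*N)) = (N + N*(-276 + N))/(2*N))
sqrt(l(-241) - 381545) = sqrt((-275/2 + (1/2)*(-241)) - 381545) = sqrt((-275/2 - 241/2) - 381545) = sqrt(-258 - 381545) = sqrt(-381803) = I*sqrt(381803)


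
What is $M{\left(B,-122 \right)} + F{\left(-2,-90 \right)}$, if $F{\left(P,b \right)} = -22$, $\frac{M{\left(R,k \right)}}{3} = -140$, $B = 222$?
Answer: $-442$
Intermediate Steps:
$M{\left(R,k \right)} = -420$ ($M{\left(R,k \right)} = 3 \left(-140\right) = -420$)
$M{\left(B,-122 \right)} + F{\left(-2,-90 \right)} = -420 - 22 = -442$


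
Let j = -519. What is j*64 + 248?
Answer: -32968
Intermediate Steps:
j*64 + 248 = -519*64 + 248 = -33216 + 248 = -32968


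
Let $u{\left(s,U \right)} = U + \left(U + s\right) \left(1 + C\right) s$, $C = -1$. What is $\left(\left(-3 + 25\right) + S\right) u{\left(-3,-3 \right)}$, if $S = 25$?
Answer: $-141$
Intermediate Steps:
$u{\left(s,U \right)} = U$ ($u{\left(s,U \right)} = U + \left(U + s\right) \left(1 - 1\right) s = U + \left(U + s\right) 0 s = U + 0 s = U + 0 = U$)
$\left(\left(-3 + 25\right) + S\right) u{\left(-3,-3 \right)} = \left(\left(-3 + 25\right) + 25\right) \left(-3\right) = \left(22 + 25\right) \left(-3\right) = 47 \left(-3\right) = -141$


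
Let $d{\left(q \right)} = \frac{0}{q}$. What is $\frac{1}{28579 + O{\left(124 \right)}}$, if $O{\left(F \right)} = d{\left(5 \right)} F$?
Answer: $\frac{1}{28579} \approx 3.4991 \cdot 10^{-5}$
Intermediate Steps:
$d{\left(q \right)} = 0$
$O{\left(F \right)} = 0$ ($O{\left(F \right)} = 0 F = 0$)
$\frac{1}{28579 + O{\left(124 \right)}} = \frac{1}{28579 + 0} = \frac{1}{28579}$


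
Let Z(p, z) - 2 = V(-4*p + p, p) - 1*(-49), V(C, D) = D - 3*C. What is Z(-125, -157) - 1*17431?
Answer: -18630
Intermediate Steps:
Z(p, z) = 51 + 10*p (Z(p, z) = 2 + ((p - 3*(-4*p + p)) - 1*(-49)) = 2 + ((p - (-9)*p) + 49) = 2 + ((p + 9*p) + 49) = 2 + (10*p + 49) = 2 + (49 + 10*p) = 51 + 10*p)
Z(-125, -157) - 1*17431 = (51 + 10*(-125)) - 1*17431 = (51 - 1250) - 17431 = -1199 - 17431 = -18630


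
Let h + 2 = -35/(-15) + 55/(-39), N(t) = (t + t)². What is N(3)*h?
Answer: -504/13 ≈ -38.769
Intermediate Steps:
N(t) = 4*t² (N(t) = (2*t)² = 4*t²)
h = -14/13 (h = -2 + (-35/(-15) + 55/(-39)) = -2 + (-35*(-1/15) + 55*(-1/39)) = -2 + (7/3 - 55/39) = -2 + 12/13 = -14/13 ≈ -1.0769)
N(3)*h = (4*3²)*(-14/13) = (4*9)*(-14/13) = 36*(-14/13) = -504/13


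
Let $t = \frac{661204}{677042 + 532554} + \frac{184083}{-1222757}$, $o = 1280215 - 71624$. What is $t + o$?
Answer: $\frac{446889351712363153}{369760494043} \approx 1.2086 \cdot 10^{6}$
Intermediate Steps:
$o = 1208591$
$t = \frac{146456439740}{369760494043}$ ($t = \frac{661204}{1209596} + 184083 \left(- \frac{1}{1222757}\right) = 661204 \cdot \frac{1}{1209596} - \frac{184083}{1222757} = \frac{165301}{302399} - \frac{184083}{1222757} = \frac{146456439740}{369760494043} \approx 0.39608$)
$t + o = \frac{146456439740}{369760494043} + 1208591 = \frac{446889351712363153}{369760494043}$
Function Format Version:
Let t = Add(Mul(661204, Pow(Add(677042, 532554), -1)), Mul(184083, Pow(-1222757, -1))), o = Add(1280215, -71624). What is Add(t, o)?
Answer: Rational(446889351712363153, 369760494043) ≈ 1.2086e+6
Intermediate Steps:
o = 1208591
t = Rational(146456439740, 369760494043) (t = Add(Mul(661204, Pow(1209596, -1)), Mul(184083, Rational(-1, 1222757))) = Add(Mul(661204, Rational(1, 1209596)), Rational(-184083, 1222757)) = Add(Rational(165301, 302399), Rational(-184083, 1222757)) = Rational(146456439740, 369760494043) ≈ 0.39608)
Add(t, o) = Add(Rational(146456439740, 369760494043), 1208591) = Rational(446889351712363153, 369760494043)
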